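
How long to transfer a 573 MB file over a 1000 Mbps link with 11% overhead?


Effective throughput = 1000 * (1 - 11/100) = 890 Mbps
File size in Mb = 573 * 8 = 4584 Mb
Time = 4584 / 890
Time = 5.1506 seconds


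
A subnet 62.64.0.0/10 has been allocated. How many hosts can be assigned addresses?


Host bits = 32 - 10 = 22
Total addresses = 2^22 = 4194304
Usable = total - 2 (network and broadcast)
Usable hosts: 4194302


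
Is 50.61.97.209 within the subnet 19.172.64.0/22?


Subnet network: 19.172.64.0
Test IP AND mask: 50.61.96.0
No, 50.61.97.209 is not in 19.172.64.0/22


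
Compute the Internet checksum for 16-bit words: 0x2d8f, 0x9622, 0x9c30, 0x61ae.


Sum all words (with carry folding):
+ 0x2d8f = 0x2d8f
+ 0x9622 = 0xc3b1
+ 0x9c30 = 0x5fe2
+ 0x61ae = 0xc190
One's complement: ~0xc190
Checksum = 0x3e6f


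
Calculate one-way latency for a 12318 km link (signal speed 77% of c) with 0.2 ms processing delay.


Speed = 0.77 * 3e5 km/s = 231000 km/s
Propagation delay = 12318 / 231000 = 0.0533 s = 53.3247 ms
Processing delay = 0.2 ms
Total one-way latency = 53.5247 ms


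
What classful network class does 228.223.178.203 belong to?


First octet: 228
Binary: 11100100
1110xxxx -> Class D (224-239)
Class D (multicast), default mask N/A


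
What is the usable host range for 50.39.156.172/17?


Network: 50.39.128.0
Broadcast: 50.39.255.255
First usable = network + 1
Last usable = broadcast - 1
Range: 50.39.128.1 to 50.39.255.254


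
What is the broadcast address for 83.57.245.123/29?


Network: 83.57.245.120/29
Host bits = 3
Set all host bits to 1:
Broadcast: 83.57.245.127


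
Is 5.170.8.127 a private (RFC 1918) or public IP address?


RFC 1918 private ranges:
  10.0.0.0/8 (10.0.0.0 - 10.255.255.255)
  172.16.0.0/12 (172.16.0.0 - 172.31.255.255)
  192.168.0.0/16 (192.168.0.0 - 192.168.255.255)
Public (not in any RFC 1918 range)


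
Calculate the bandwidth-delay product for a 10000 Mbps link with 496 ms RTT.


BDP = bandwidth * RTT
= 10000 Mbps * 496 ms
= 10000 * 1e6 * 496 / 1000 bits
= 4960000000 bits
= 620000000 bytes
= 605468.75 KB
BDP = 4960000000 bits (620000000 bytes)


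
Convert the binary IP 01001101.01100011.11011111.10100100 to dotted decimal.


01001101 = 77
01100011 = 99
11011111 = 223
10100100 = 164
IP: 77.99.223.164


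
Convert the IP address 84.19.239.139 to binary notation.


84 = 01010100
19 = 00010011
239 = 11101111
139 = 10001011
Binary: 01010100.00010011.11101111.10001011


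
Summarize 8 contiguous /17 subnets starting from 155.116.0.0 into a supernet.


Original prefix: /17
Number of subnets: 8 = 2^3
New prefix = 17 - 3 = 14
Supernet: 155.116.0.0/14


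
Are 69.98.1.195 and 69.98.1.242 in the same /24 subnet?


Mask: 255.255.255.0
69.98.1.195 AND mask = 69.98.1.0
69.98.1.242 AND mask = 69.98.1.0
Yes, same subnet (69.98.1.0)


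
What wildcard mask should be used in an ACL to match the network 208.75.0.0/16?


Subnet mask: 255.255.0.0
Wildcard = 255.255.255.255 - subnet mask
255 - 255 = 0
255 - 255 = 0
255 - 0 = 255
255 - 0 = 255
Wildcard: 0.0.255.255


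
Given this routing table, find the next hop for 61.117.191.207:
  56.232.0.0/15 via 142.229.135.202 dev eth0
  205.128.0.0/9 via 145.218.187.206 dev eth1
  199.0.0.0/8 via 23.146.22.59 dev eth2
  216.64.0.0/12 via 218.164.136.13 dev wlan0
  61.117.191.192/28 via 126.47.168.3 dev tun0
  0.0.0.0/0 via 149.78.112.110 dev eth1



Longest prefix match for 61.117.191.207:
  /15 56.232.0.0: no
  /9 205.128.0.0: no
  /8 199.0.0.0: no
  /12 216.64.0.0: no
  /28 61.117.191.192: MATCH
  /0 0.0.0.0: MATCH
Selected: next-hop 126.47.168.3 via tun0 (matched /28)


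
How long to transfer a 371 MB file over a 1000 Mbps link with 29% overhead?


Effective throughput = 1000 * (1 - 29/100) = 710 Mbps
File size in Mb = 371 * 8 = 2968 Mb
Time = 2968 / 710
Time = 4.1803 seconds


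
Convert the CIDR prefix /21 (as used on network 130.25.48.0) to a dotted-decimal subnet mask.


/21 means 21 network bits, 11 host bits
Binary: 11111111111111111111100000000000
Mask: 255.255.248.0


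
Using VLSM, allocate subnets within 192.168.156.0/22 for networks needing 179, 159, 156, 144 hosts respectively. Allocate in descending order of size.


179 hosts -> /24 (254 usable): 192.168.156.0/24
159 hosts -> /24 (254 usable): 192.168.157.0/24
156 hosts -> /24 (254 usable): 192.168.158.0/24
144 hosts -> /24 (254 usable): 192.168.159.0/24
Allocation: 192.168.156.0/24 (179 hosts, 254 usable); 192.168.157.0/24 (159 hosts, 254 usable); 192.168.158.0/24 (156 hosts, 254 usable); 192.168.159.0/24 (144 hosts, 254 usable)


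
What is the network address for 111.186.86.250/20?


IP:   01101111.10111010.01010110.11111010
Mask: 11111111.11111111.11110000.00000000
AND operation:
Net:  01101111.10111010.01010000.00000000
Network: 111.186.80.0/20


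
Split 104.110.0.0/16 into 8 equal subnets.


New prefix = 16 + 3 = 19
Each subnet has 8192 addresses
  104.110.0.0/19
  104.110.32.0/19
  104.110.64.0/19
  104.110.96.0/19
  104.110.128.0/19
  104.110.160.0/19
  104.110.192.0/19
  104.110.224.0/19
Subnets: 104.110.0.0/19, 104.110.32.0/19, 104.110.64.0/19, 104.110.96.0/19, 104.110.128.0/19, 104.110.160.0/19, 104.110.192.0/19, 104.110.224.0/19


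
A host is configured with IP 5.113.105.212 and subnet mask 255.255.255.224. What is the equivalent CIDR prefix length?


Binary: 11111111.11111111.11111111.11100000
Count leading 1s
Prefix: /27


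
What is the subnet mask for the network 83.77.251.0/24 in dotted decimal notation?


/24 means 24 network bits, 8 host bits
Binary: 11111111111111111111111100000000
Mask: 255.255.255.0


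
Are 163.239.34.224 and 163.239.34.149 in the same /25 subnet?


Mask: 255.255.255.128
163.239.34.224 AND mask = 163.239.34.128
163.239.34.149 AND mask = 163.239.34.128
Yes, same subnet (163.239.34.128)


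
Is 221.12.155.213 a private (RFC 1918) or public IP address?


RFC 1918 private ranges:
  10.0.0.0/8 (10.0.0.0 - 10.255.255.255)
  172.16.0.0/12 (172.16.0.0 - 172.31.255.255)
  192.168.0.0/16 (192.168.0.0 - 192.168.255.255)
Public (not in any RFC 1918 range)


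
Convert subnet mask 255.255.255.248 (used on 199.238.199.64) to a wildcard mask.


Subnet mask: 255.255.255.248
Wildcard = 255.255.255.255 - subnet mask
255 - 255 = 0
255 - 255 = 0
255 - 255 = 0
255 - 248 = 7
Wildcard: 0.0.0.7


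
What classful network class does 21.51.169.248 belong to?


First octet: 21
Binary: 00010101
0xxxxxxx -> Class A (1-126)
Class A, default mask 255.0.0.0 (/8)


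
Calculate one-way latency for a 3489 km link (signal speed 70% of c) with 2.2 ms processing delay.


Speed = 0.7 * 3e5 km/s = 210000 km/s
Propagation delay = 3489 / 210000 = 0.0166 s = 16.6143 ms
Processing delay = 2.2 ms
Total one-way latency = 18.8143 ms


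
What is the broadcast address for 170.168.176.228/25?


Network: 170.168.176.128/25
Host bits = 7
Set all host bits to 1:
Broadcast: 170.168.176.255


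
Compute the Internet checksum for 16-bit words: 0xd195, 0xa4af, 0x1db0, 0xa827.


Sum all words (with carry folding):
+ 0xd195 = 0xd195
+ 0xa4af = 0x7645
+ 0x1db0 = 0x93f5
+ 0xa827 = 0x3c1d
One's complement: ~0x3c1d
Checksum = 0xc3e2


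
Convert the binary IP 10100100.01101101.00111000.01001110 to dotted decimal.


10100100 = 164
01101101 = 109
00111000 = 56
01001110 = 78
IP: 164.109.56.78


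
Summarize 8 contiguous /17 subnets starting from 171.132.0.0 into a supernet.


Original prefix: /17
Number of subnets: 8 = 2^3
New prefix = 17 - 3 = 14
Supernet: 171.132.0.0/14


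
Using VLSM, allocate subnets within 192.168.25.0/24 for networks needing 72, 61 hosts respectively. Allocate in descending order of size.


72 hosts -> /25 (126 usable): 192.168.25.0/25
61 hosts -> /26 (62 usable): 192.168.25.128/26
Allocation: 192.168.25.0/25 (72 hosts, 126 usable); 192.168.25.128/26 (61 hosts, 62 usable)


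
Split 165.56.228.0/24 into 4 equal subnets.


New prefix = 24 + 2 = 26
Each subnet has 64 addresses
  165.56.228.0/26
  165.56.228.64/26
  165.56.228.128/26
  165.56.228.192/26
Subnets: 165.56.228.0/26, 165.56.228.64/26, 165.56.228.128/26, 165.56.228.192/26


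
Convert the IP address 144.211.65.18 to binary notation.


144 = 10010000
211 = 11010011
65 = 01000001
18 = 00010010
Binary: 10010000.11010011.01000001.00010010


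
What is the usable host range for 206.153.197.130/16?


Network: 206.153.0.0
Broadcast: 206.153.255.255
First usable = network + 1
Last usable = broadcast - 1
Range: 206.153.0.1 to 206.153.255.254


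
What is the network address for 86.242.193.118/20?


IP:   01010110.11110010.11000001.01110110
Mask: 11111111.11111111.11110000.00000000
AND operation:
Net:  01010110.11110010.11000000.00000000
Network: 86.242.192.0/20


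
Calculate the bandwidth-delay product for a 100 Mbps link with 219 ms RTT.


BDP = bandwidth * RTT
= 100 Mbps * 219 ms
= 100 * 1e6 * 219 / 1000 bits
= 21900000 bits
= 2737500 bytes
= 2673.3398 KB
BDP = 21900000 bits (2737500 bytes)


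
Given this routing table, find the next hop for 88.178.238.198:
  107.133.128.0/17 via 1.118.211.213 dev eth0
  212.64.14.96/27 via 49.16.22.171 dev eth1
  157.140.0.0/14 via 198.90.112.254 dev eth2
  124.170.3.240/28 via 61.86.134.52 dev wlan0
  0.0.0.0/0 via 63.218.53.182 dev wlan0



Longest prefix match for 88.178.238.198:
  /17 107.133.128.0: no
  /27 212.64.14.96: no
  /14 157.140.0.0: no
  /28 124.170.3.240: no
  /0 0.0.0.0: MATCH
Selected: next-hop 63.218.53.182 via wlan0 (matched /0)


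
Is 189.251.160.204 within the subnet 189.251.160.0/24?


Subnet network: 189.251.160.0
Test IP AND mask: 189.251.160.0
Yes, 189.251.160.204 is in 189.251.160.0/24


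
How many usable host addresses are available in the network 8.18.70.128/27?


Host bits = 32 - 27 = 5
Total addresses = 2^5 = 32
Usable = total - 2 (network and broadcast)
Usable hosts: 30


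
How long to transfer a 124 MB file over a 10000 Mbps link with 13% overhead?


Effective throughput = 10000 * (1 - 13/100) = 8700 Mbps
File size in Mb = 124 * 8 = 992 Mb
Time = 992 / 8700
Time = 0.114 seconds


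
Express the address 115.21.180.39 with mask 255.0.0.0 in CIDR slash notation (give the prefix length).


Binary: 11111111.00000000.00000000.00000000
Count leading 1s
Prefix: /8


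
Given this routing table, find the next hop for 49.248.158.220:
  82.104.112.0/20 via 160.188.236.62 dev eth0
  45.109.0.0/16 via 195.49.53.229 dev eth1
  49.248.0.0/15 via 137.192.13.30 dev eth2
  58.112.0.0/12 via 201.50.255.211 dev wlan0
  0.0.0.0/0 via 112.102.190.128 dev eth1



Longest prefix match for 49.248.158.220:
  /20 82.104.112.0: no
  /16 45.109.0.0: no
  /15 49.248.0.0: MATCH
  /12 58.112.0.0: no
  /0 0.0.0.0: MATCH
Selected: next-hop 137.192.13.30 via eth2 (matched /15)


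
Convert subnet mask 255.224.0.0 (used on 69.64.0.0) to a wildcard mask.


Subnet mask: 255.224.0.0
Wildcard = 255.255.255.255 - subnet mask
255 - 255 = 0
255 - 224 = 31
255 - 0 = 255
255 - 0 = 255
Wildcard: 0.31.255.255


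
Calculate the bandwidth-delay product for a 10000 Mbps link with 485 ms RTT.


BDP = bandwidth * RTT
= 10000 Mbps * 485 ms
= 10000 * 1e6 * 485 / 1000 bits
= 4850000000 bits
= 606250000 bytes
= 592041.0156 KB
BDP = 4850000000 bits (606250000 bytes)


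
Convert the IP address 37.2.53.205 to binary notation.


37 = 00100101
2 = 00000010
53 = 00110101
205 = 11001101
Binary: 00100101.00000010.00110101.11001101


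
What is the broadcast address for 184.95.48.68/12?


Network: 184.80.0.0/12
Host bits = 20
Set all host bits to 1:
Broadcast: 184.95.255.255


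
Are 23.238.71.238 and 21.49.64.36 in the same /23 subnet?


Mask: 255.255.254.0
23.238.71.238 AND mask = 23.238.70.0
21.49.64.36 AND mask = 21.49.64.0
No, different subnets (23.238.70.0 vs 21.49.64.0)


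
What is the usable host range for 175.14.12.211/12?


Network: 175.0.0.0
Broadcast: 175.15.255.255
First usable = network + 1
Last usable = broadcast - 1
Range: 175.0.0.1 to 175.15.255.254


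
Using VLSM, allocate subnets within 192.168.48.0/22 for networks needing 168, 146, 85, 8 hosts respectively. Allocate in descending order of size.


168 hosts -> /24 (254 usable): 192.168.48.0/24
146 hosts -> /24 (254 usable): 192.168.49.0/24
85 hosts -> /25 (126 usable): 192.168.50.0/25
8 hosts -> /28 (14 usable): 192.168.50.128/28
Allocation: 192.168.48.0/24 (168 hosts, 254 usable); 192.168.49.0/24 (146 hosts, 254 usable); 192.168.50.0/25 (85 hosts, 126 usable); 192.168.50.128/28 (8 hosts, 14 usable)


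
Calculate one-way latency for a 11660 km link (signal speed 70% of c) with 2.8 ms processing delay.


Speed = 0.7 * 3e5 km/s = 210000 km/s
Propagation delay = 11660 / 210000 = 0.0555 s = 55.5238 ms
Processing delay = 2.8 ms
Total one-way latency = 58.3238 ms


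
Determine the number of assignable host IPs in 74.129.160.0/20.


Host bits = 32 - 20 = 12
Total addresses = 2^12 = 4096
Usable = total - 2 (network and broadcast)
Usable hosts: 4094


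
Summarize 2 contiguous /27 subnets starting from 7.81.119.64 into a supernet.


Original prefix: /27
Number of subnets: 2 = 2^1
New prefix = 27 - 1 = 26
Supernet: 7.81.119.64/26


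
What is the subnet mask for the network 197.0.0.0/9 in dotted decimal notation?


/9 means 9 network bits, 23 host bits
Binary: 11111111100000000000000000000000
Mask: 255.128.0.0


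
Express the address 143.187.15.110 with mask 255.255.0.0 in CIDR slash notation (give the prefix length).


Binary: 11111111.11111111.00000000.00000000
Count leading 1s
Prefix: /16


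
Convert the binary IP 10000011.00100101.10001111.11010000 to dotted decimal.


10000011 = 131
00100101 = 37
10001111 = 143
11010000 = 208
IP: 131.37.143.208


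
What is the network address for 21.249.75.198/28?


IP:   00010101.11111001.01001011.11000110
Mask: 11111111.11111111.11111111.11110000
AND operation:
Net:  00010101.11111001.01001011.11000000
Network: 21.249.75.192/28


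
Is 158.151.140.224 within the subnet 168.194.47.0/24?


Subnet network: 168.194.47.0
Test IP AND mask: 158.151.140.0
No, 158.151.140.224 is not in 168.194.47.0/24


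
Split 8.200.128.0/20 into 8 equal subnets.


New prefix = 20 + 3 = 23
Each subnet has 512 addresses
  8.200.128.0/23
  8.200.130.0/23
  8.200.132.0/23
  8.200.134.0/23
  8.200.136.0/23
  8.200.138.0/23
  8.200.140.0/23
  8.200.142.0/23
Subnets: 8.200.128.0/23, 8.200.130.0/23, 8.200.132.0/23, 8.200.134.0/23, 8.200.136.0/23, 8.200.138.0/23, 8.200.140.0/23, 8.200.142.0/23


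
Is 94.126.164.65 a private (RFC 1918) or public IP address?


RFC 1918 private ranges:
  10.0.0.0/8 (10.0.0.0 - 10.255.255.255)
  172.16.0.0/12 (172.16.0.0 - 172.31.255.255)
  192.168.0.0/16 (192.168.0.0 - 192.168.255.255)
Public (not in any RFC 1918 range)


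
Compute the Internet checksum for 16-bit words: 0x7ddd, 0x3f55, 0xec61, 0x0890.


Sum all words (with carry folding):
+ 0x7ddd = 0x7ddd
+ 0x3f55 = 0xbd32
+ 0xec61 = 0xa994
+ 0x0890 = 0xb224
One's complement: ~0xb224
Checksum = 0x4ddb


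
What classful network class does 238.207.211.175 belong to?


First octet: 238
Binary: 11101110
1110xxxx -> Class D (224-239)
Class D (multicast), default mask N/A


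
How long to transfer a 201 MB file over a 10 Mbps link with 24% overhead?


Effective throughput = 10 * (1 - 24/100) = 7.6 Mbps
File size in Mb = 201 * 8 = 1608 Mb
Time = 1608 / 7.6
Time = 211.5789 seconds


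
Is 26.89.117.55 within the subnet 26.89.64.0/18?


Subnet network: 26.89.64.0
Test IP AND mask: 26.89.64.0
Yes, 26.89.117.55 is in 26.89.64.0/18


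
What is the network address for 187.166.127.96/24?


IP:   10111011.10100110.01111111.01100000
Mask: 11111111.11111111.11111111.00000000
AND operation:
Net:  10111011.10100110.01111111.00000000
Network: 187.166.127.0/24


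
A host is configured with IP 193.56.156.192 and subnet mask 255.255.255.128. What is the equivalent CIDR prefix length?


Binary: 11111111.11111111.11111111.10000000
Count leading 1s
Prefix: /25


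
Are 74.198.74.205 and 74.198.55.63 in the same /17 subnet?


Mask: 255.255.128.0
74.198.74.205 AND mask = 74.198.0.0
74.198.55.63 AND mask = 74.198.0.0
Yes, same subnet (74.198.0.0)


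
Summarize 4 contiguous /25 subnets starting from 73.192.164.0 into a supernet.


Original prefix: /25
Number of subnets: 4 = 2^2
New prefix = 25 - 2 = 23
Supernet: 73.192.164.0/23


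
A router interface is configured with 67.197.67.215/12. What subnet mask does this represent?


/12 means 12 network bits, 20 host bits
Binary: 11111111111100000000000000000000
Mask: 255.240.0.0


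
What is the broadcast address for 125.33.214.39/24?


Network: 125.33.214.0/24
Host bits = 8
Set all host bits to 1:
Broadcast: 125.33.214.255


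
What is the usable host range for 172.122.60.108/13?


Network: 172.120.0.0
Broadcast: 172.127.255.255
First usable = network + 1
Last usable = broadcast - 1
Range: 172.120.0.1 to 172.127.255.254


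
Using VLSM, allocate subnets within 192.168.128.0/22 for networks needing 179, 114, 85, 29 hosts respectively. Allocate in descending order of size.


179 hosts -> /24 (254 usable): 192.168.128.0/24
114 hosts -> /25 (126 usable): 192.168.129.0/25
85 hosts -> /25 (126 usable): 192.168.129.128/25
29 hosts -> /27 (30 usable): 192.168.130.0/27
Allocation: 192.168.128.0/24 (179 hosts, 254 usable); 192.168.129.0/25 (114 hosts, 126 usable); 192.168.129.128/25 (85 hosts, 126 usable); 192.168.130.0/27 (29 hosts, 30 usable)


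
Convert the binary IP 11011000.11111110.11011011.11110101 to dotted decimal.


11011000 = 216
11111110 = 254
11011011 = 219
11110101 = 245
IP: 216.254.219.245


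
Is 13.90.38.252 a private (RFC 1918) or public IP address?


RFC 1918 private ranges:
  10.0.0.0/8 (10.0.0.0 - 10.255.255.255)
  172.16.0.0/12 (172.16.0.0 - 172.31.255.255)
  192.168.0.0/16 (192.168.0.0 - 192.168.255.255)
Public (not in any RFC 1918 range)


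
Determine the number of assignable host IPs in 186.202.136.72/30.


Host bits = 32 - 30 = 2
Total addresses = 2^2 = 4
Usable = total - 2 (network and broadcast)
Usable hosts: 2


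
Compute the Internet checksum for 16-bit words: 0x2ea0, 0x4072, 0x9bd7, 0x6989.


Sum all words (with carry folding):
+ 0x2ea0 = 0x2ea0
+ 0x4072 = 0x6f12
+ 0x9bd7 = 0x0aea
+ 0x6989 = 0x7473
One's complement: ~0x7473
Checksum = 0x8b8c


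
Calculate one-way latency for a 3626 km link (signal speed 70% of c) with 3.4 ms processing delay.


Speed = 0.7 * 3e5 km/s = 210000 km/s
Propagation delay = 3626 / 210000 = 0.0173 s = 17.2667 ms
Processing delay = 3.4 ms
Total one-way latency = 20.6667 ms


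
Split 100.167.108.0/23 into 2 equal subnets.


New prefix = 23 + 1 = 24
Each subnet has 256 addresses
  100.167.108.0/24
  100.167.109.0/24
Subnets: 100.167.108.0/24, 100.167.109.0/24


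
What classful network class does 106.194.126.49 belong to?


First octet: 106
Binary: 01101010
0xxxxxxx -> Class A (1-126)
Class A, default mask 255.0.0.0 (/8)


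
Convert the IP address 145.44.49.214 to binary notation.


145 = 10010001
44 = 00101100
49 = 00110001
214 = 11010110
Binary: 10010001.00101100.00110001.11010110


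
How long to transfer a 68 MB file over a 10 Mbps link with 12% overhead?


Effective throughput = 10 * (1 - 12/100) = 8.8 Mbps
File size in Mb = 68 * 8 = 544 Mb
Time = 544 / 8.8
Time = 61.8182 seconds


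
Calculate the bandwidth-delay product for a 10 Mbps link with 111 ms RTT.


BDP = bandwidth * RTT
= 10 Mbps * 111 ms
= 10 * 1e6 * 111 / 1000 bits
= 1110000 bits
= 138750 bytes
= 135.498 KB
BDP = 1110000 bits (138750 bytes)


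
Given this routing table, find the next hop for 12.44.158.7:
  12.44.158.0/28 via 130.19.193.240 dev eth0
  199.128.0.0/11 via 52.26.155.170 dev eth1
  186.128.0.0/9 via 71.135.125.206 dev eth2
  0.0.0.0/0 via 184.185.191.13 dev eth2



Longest prefix match for 12.44.158.7:
  /28 12.44.158.0: MATCH
  /11 199.128.0.0: no
  /9 186.128.0.0: no
  /0 0.0.0.0: MATCH
Selected: next-hop 130.19.193.240 via eth0 (matched /28)


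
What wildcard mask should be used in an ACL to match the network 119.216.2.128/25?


Subnet mask: 255.255.255.128
Wildcard = 255.255.255.255 - subnet mask
255 - 255 = 0
255 - 255 = 0
255 - 255 = 0
255 - 128 = 127
Wildcard: 0.0.0.127


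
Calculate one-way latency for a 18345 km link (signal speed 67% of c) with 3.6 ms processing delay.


Speed = 0.67 * 3e5 km/s = 201000 km/s
Propagation delay = 18345 / 201000 = 0.0913 s = 91.2687 ms
Processing delay = 3.6 ms
Total one-way latency = 94.8687 ms


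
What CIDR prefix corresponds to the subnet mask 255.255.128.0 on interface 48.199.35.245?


Binary: 11111111.11111111.10000000.00000000
Count leading 1s
Prefix: /17


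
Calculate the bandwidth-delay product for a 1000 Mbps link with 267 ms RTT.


BDP = bandwidth * RTT
= 1000 Mbps * 267 ms
= 1000 * 1e6 * 267 / 1000 bits
= 267000000 bits
= 33375000 bytes
= 32592.7734 KB
BDP = 267000000 bits (33375000 bytes)


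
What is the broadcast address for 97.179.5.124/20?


Network: 97.179.0.0/20
Host bits = 12
Set all host bits to 1:
Broadcast: 97.179.15.255


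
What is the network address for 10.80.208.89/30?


IP:   00001010.01010000.11010000.01011001
Mask: 11111111.11111111.11111111.11111100
AND operation:
Net:  00001010.01010000.11010000.01011000
Network: 10.80.208.88/30


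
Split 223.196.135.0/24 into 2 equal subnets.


New prefix = 24 + 1 = 25
Each subnet has 128 addresses
  223.196.135.0/25
  223.196.135.128/25
Subnets: 223.196.135.0/25, 223.196.135.128/25


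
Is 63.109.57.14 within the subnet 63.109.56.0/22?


Subnet network: 63.109.56.0
Test IP AND mask: 63.109.56.0
Yes, 63.109.57.14 is in 63.109.56.0/22


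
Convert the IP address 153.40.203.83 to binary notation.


153 = 10011001
40 = 00101000
203 = 11001011
83 = 01010011
Binary: 10011001.00101000.11001011.01010011


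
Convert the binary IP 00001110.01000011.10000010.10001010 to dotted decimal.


00001110 = 14
01000011 = 67
10000010 = 130
10001010 = 138
IP: 14.67.130.138


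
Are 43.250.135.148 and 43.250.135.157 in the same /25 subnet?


Mask: 255.255.255.128
43.250.135.148 AND mask = 43.250.135.128
43.250.135.157 AND mask = 43.250.135.128
Yes, same subnet (43.250.135.128)


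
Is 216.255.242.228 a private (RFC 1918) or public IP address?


RFC 1918 private ranges:
  10.0.0.0/8 (10.0.0.0 - 10.255.255.255)
  172.16.0.0/12 (172.16.0.0 - 172.31.255.255)
  192.168.0.0/16 (192.168.0.0 - 192.168.255.255)
Public (not in any RFC 1918 range)


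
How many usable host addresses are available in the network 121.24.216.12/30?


Host bits = 32 - 30 = 2
Total addresses = 2^2 = 4
Usable = total - 2 (network and broadcast)
Usable hosts: 2


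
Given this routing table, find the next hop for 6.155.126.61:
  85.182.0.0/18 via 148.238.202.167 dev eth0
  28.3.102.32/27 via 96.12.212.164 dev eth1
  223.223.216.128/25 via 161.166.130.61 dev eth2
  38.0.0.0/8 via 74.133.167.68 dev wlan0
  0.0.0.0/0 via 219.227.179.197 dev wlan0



Longest prefix match for 6.155.126.61:
  /18 85.182.0.0: no
  /27 28.3.102.32: no
  /25 223.223.216.128: no
  /8 38.0.0.0: no
  /0 0.0.0.0: MATCH
Selected: next-hop 219.227.179.197 via wlan0 (matched /0)


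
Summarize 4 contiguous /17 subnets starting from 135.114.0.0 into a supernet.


Original prefix: /17
Number of subnets: 4 = 2^2
New prefix = 17 - 2 = 15
Supernet: 135.114.0.0/15


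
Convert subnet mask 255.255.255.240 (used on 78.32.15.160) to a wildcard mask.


Subnet mask: 255.255.255.240
Wildcard = 255.255.255.255 - subnet mask
255 - 255 = 0
255 - 255 = 0
255 - 255 = 0
255 - 240 = 15
Wildcard: 0.0.0.15


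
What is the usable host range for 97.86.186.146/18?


Network: 97.86.128.0
Broadcast: 97.86.191.255
First usable = network + 1
Last usable = broadcast - 1
Range: 97.86.128.1 to 97.86.191.254


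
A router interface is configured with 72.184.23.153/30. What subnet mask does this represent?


/30 means 30 network bits, 2 host bits
Binary: 11111111111111111111111111111100
Mask: 255.255.255.252


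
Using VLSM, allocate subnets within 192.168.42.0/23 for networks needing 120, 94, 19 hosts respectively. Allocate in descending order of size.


120 hosts -> /25 (126 usable): 192.168.42.0/25
94 hosts -> /25 (126 usable): 192.168.42.128/25
19 hosts -> /27 (30 usable): 192.168.43.0/27
Allocation: 192.168.42.0/25 (120 hosts, 126 usable); 192.168.42.128/25 (94 hosts, 126 usable); 192.168.43.0/27 (19 hosts, 30 usable)


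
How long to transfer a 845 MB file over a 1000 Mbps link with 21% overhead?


Effective throughput = 1000 * (1 - 21/100) = 790 Mbps
File size in Mb = 845 * 8 = 6760 Mb
Time = 6760 / 790
Time = 8.557 seconds


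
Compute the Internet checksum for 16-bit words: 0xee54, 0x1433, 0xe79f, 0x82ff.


Sum all words (with carry folding):
+ 0xee54 = 0xee54
+ 0x1433 = 0x0288
+ 0xe79f = 0xea27
+ 0x82ff = 0x6d27
One's complement: ~0x6d27
Checksum = 0x92d8


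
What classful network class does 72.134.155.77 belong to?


First octet: 72
Binary: 01001000
0xxxxxxx -> Class A (1-126)
Class A, default mask 255.0.0.0 (/8)


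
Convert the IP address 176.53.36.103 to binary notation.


176 = 10110000
53 = 00110101
36 = 00100100
103 = 01100111
Binary: 10110000.00110101.00100100.01100111


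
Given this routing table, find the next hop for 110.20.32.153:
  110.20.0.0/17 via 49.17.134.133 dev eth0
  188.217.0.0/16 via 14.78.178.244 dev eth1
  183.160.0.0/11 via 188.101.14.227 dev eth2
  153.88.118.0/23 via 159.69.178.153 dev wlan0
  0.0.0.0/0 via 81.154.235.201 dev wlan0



Longest prefix match for 110.20.32.153:
  /17 110.20.0.0: MATCH
  /16 188.217.0.0: no
  /11 183.160.0.0: no
  /23 153.88.118.0: no
  /0 0.0.0.0: MATCH
Selected: next-hop 49.17.134.133 via eth0 (matched /17)


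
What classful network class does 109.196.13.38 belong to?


First octet: 109
Binary: 01101101
0xxxxxxx -> Class A (1-126)
Class A, default mask 255.0.0.0 (/8)


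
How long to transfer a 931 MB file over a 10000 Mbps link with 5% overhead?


Effective throughput = 10000 * (1 - 5/100) = 9500 Mbps
File size in Mb = 931 * 8 = 7448 Mb
Time = 7448 / 9500
Time = 0.784 seconds


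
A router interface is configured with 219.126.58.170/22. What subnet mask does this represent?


/22 means 22 network bits, 10 host bits
Binary: 11111111111111111111110000000000
Mask: 255.255.252.0


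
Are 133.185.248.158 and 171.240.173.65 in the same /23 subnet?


Mask: 255.255.254.0
133.185.248.158 AND mask = 133.185.248.0
171.240.173.65 AND mask = 171.240.172.0
No, different subnets (133.185.248.0 vs 171.240.172.0)


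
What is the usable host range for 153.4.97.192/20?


Network: 153.4.96.0
Broadcast: 153.4.111.255
First usable = network + 1
Last usable = broadcast - 1
Range: 153.4.96.1 to 153.4.111.254


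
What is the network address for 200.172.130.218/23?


IP:   11001000.10101100.10000010.11011010
Mask: 11111111.11111111.11111110.00000000
AND operation:
Net:  11001000.10101100.10000010.00000000
Network: 200.172.130.0/23


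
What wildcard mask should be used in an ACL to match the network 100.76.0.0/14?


Subnet mask: 255.252.0.0
Wildcard = 255.255.255.255 - subnet mask
255 - 255 = 0
255 - 252 = 3
255 - 0 = 255
255 - 0 = 255
Wildcard: 0.3.255.255


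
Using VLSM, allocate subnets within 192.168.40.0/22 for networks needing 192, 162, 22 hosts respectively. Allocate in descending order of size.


192 hosts -> /24 (254 usable): 192.168.40.0/24
162 hosts -> /24 (254 usable): 192.168.41.0/24
22 hosts -> /27 (30 usable): 192.168.42.0/27
Allocation: 192.168.40.0/24 (192 hosts, 254 usable); 192.168.41.0/24 (162 hosts, 254 usable); 192.168.42.0/27 (22 hosts, 30 usable)


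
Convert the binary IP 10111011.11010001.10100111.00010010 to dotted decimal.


10111011 = 187
11010001 = 209
10100111 = 167
00010010 = 18
IP: 187.209.167.18


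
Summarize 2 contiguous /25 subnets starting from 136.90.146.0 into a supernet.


Original prefix: /25
Number of subnets: 2 = 2^1
New prefix = 25 - 1 = 24
Supernet: 136.90.146.0/24


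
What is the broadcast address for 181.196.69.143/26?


Network: 181.196.69.128/26
Host bits = 6
Set all host bits to 1:
Broadcast: 181.196.69.191


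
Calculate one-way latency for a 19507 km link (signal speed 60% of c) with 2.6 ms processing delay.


Speed = 0.6 * 3e5 km/s = 180000 km/s
Propagation delay = 19507 / 180000 = 0.1084 s = 108.3722 ms
Processing delay = 2.6 ms
Total one-way latency = 110.9722 ms


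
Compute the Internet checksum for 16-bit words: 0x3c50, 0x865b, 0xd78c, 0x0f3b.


Sum all words (with carry folding):
+ 0x3c50 = 0x3c50
+ 0x865b = 0xc2ab
+ 0xd78c = 0x9a38
+ 0x0f3b = 0xa973
One's complement: ~0xa973
Checksum = 0x568c


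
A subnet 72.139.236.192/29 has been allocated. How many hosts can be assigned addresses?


Host bits = 32 - 29 = 3
Total addresses = 2^3 = 8
Usable = total - 2 (network and broadcast)
Usable hosts: 6


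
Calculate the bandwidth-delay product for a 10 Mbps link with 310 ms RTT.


BDP = bandwidth * RTT
= 10 Mbps * 310 ms
= 10 * 1e6 * 310 / 1000 bits
= 3100000 bits
= 387500 bytes
= 378.418 KB
BDP = 3100000 bits (387500 bytes)


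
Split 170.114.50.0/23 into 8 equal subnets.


New prefix = 23 + 3 = 26
Each subnet has 64 addresses
  170.114.50.0/26
  170.114.50.64/26
  170.114.50.128/26
  170.114.50.192/26
  170.114.51.0/26
  170.114.51.64/26
  170.114.51.128/26
  170.114.51.192/26
Subnets: 170.114.50.0/26, 170.114.50.64/26, 170.114.50.128/26, 170.114.50.192/26, 170.114.51.0/26, 170.114.51.64/26, 170.114.51.128/26, 170.114.51.192/26


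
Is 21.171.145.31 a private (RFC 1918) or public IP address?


RFC 1918 private ranges:
  10.0.0.0/8 (10.0.0.0 - 10.255.255.255)
  172.16.0.0/12 (172.16.0.0 - 172.31.255.255)
  192.168.0.0/16 (192.168.0.0 - 192.168.255.255)
Public (not in any RFC 1918 range)


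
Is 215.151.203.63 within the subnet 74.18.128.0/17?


Subnet network: 74.18.128.0
Test IP AND mask: 215.151.128.0
No, 215.151.203.63 is not in 74.18.128.0/17


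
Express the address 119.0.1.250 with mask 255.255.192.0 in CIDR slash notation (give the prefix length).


Binary: 11111111.11111111.11000000.00000000
Count leading 1s
Prefix: /18


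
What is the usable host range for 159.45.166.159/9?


Network: 159.0.0.0
Broadcast: 159.127.255.255
First usable = network + 1
Last usable = broadcast - 1
Range: 159.0.0.1 to 159.127.255.254


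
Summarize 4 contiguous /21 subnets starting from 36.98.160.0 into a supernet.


Original prefix: /21
Number of subnets: 4 = 2^2
New prefix = 21 - 2 = 19
Supernet: 36.98.160.0/19


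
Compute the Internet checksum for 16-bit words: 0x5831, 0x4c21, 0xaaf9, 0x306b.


Sum all words (with carry folding):
+ 0x5831 = 0x5831
+ 0x4c21 = 0xa452
+ 0xaaf9 = 0x4f4c
+ 0x306b = 0x7fb7
One's complement: ~0x7fb7
Checksum = 0x8048


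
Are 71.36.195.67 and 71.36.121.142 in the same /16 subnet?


Mask: 255.255.0.0
71.36.195.67 AND mask = 71.36.0.0
71.36.121.142 AND mask = 71.36.0.0
Yes, same subnet (71.36.0.0)


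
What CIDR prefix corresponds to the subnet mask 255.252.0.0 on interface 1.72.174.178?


Binary: 11111111.11111100.00000000.00000000
Count leading 1s
Prefix: /14


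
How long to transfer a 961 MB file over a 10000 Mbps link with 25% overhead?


Effective throughput = 10000 * (1 - 25/100) = 7500 Mbps
File size in Mb = 961 * 8 = 7688 Mb
Time = 7688 / 7500
Time = 1.0251 seconds


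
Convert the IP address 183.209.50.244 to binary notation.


183 = 10110111
209 = 11010001
50 = 00110010
244 = 11110100
Binary: 10110111.11010001.00110010.11110100


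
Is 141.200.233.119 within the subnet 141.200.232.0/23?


Subnet network: 141.200.232.0
Test IP AND mask: 141.200.232.0
Yes, 141.200.233.119 is in 141.200.232.0/23


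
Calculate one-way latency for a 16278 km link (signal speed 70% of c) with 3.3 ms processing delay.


Speed = 0.7 * 3e5 km/s = 210000 km/s
Propagation delay = 16278 / 210000 = 0.0775 s = 77.5143 ms
Processing delay = 3.3 ms
Total one-way latency = 80.8143 ms


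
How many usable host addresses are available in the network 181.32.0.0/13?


Host bits = 32 - 13 = 19
Total addresses = 2^19 = 524288
Usable = total - 2 (network and broadcast)
Usable hosts: 524286


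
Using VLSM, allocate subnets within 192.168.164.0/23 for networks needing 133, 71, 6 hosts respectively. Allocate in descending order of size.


133 hosts -> /24 (254 usable): 192.168.164.0/24
71 hosts -> /25 (126 usable): 192.168.165.0/25
6 hosts -> /29 (6 usable): 192.168.165.128/29
Allocation: 192.168.164.0/24 (133 hosts, 254 usable); 192.168.165.0/25 (71 hosts, 126 usable); 192.168.165.128/29 (6 hosts, 6 usable)


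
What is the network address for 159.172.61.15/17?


IP:   10011111.10101100.00111101.00001111
Mask: 11111111.11111111.10000000.00000000
AND operation:
Net:  10011111.10101100.00000000.00000000
Network: 159.172.0.0/17


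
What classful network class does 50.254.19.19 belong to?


First octet: 50
Binary: 00110010
0xxxxxxx -> Class A (1-126)
Class A, default mask 255.0.0.0 (/8)


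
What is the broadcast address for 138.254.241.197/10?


Network: 138.192.0.0/10
Host bits = 22
Set all host bits to 1:
Broadcast: 138.255.255.255


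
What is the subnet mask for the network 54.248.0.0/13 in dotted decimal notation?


/13 means 13 network bits, 19 host bits
Binary: 11111111111110000000000000000000
Mask: 255.248.0.0


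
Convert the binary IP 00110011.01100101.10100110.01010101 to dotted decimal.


00110011 = 51
01100101 = 101
10100110 = 166
01010101 = 85
IP: 51.101.166.85


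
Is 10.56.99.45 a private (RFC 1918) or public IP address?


RFC 1918 private ranges:
  10.0.0.0/8 (10.0.0.0 - 10.255.255.255)
  172.16.0.0/12 (172.16.0.0 - 172.31.255.255)
  192.168.0.0/16 (192.168.0.0 - 192.168.255.255)
Private (in 10.0.0.0/8)


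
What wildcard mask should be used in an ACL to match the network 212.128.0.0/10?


Subnet mask: 255.192.0.0
Wildcard = 255.255.255.255 - subnet mask
255 - 255 = 0
255 - 192 = 63
255 - 0 = 255
255 - 0 = 255
Wildcard: 0.63.255.255


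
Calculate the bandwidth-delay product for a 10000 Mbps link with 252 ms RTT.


BDP = bandwidth * RTT
= 10000 Mbps * 252 ms
= 10000 * 1e6 * 252 / 1000 bits
= 2520000000 bits
= 315000000 bytes
= 307617.1875 KB
BDP = 2520000000 bits (315000000 bytes)


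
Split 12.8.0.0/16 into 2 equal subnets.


New prefix = 16 + 1 = 17
Each subnet has 32768 addresses
  12.8.0.0/17
  12.8.128.0/17
Subnets: 12.8.0.0/17, 12.8.128.0/17


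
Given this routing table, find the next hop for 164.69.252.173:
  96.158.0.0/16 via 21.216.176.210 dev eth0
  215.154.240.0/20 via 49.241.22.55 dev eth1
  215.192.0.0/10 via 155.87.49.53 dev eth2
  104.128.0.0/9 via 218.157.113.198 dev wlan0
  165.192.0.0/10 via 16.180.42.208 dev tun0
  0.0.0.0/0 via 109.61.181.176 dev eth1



Longest prefix match for 164.69.252.173:
  /16 96.158.0.0: no
  /20 215.154.240.0: no
  /10 215.192.0.0: no
  /9 104.128.0.0: no
  /10 165.192.0.0: no
  /0 0.0.0.0: MATCH
Selected: next-hop 109.61.181.176 via eth1 (matched /0)


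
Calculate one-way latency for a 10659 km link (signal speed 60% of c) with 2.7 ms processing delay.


Speed = 0.6 * 3e5 km/s = 180000 km/s
Propagation delay = 10659 / 180000 = 0.0592 s = 59.2167 ms
Processing delay = 2.7 ms
Total one-way latency = 61.9167 ms


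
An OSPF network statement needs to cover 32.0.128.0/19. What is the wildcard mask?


Subnet mask: 255.255.224.0
Wildcard = 255.255.255.255 - subnet mask
255 - 255 = 0
255 - 255 = 0
255 - 224 = 31
255 - 0 = 255
Wildcard: 0.0.31.255


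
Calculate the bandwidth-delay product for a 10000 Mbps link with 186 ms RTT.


BDP = bandwidth * RTT
= 10000 Mbps * 186 ms
= 10000 * 1e6 * 186 / 1000 bits
= 1860000000 bits
= 232500000 bytes
= 227050.7812 KB
BDP = 1860000000 bits (232500000 bytes)


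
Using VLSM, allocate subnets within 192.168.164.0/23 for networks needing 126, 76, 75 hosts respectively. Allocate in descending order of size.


126 hosts -> /25 (126 usable): 192.168.164.0/25
76 hosts -> /25 (126 usable): 192.168.164.128/25
75 hosts -> /25 (126 usable): 192.168.165.0/25
Allocation: 192.168.164.0/25 (126 hosts, 126 usable); 192.168.164.128/25 (76 hosts, 126 usable); 192.168.165.0/25 (75 hosts, 126 usable)


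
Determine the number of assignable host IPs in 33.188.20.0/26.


Host bits = 32 - 26 = 6
Total addresses = 2^6 = 64
Usable = total - 2 (network and broadcast)
Usable hosts: 62


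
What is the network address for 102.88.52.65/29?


IP:   01100110.01011000.00110100.01000001
Mask: 11111111.11111111.11111111.11111000
AND operation:
Net:  01100110.01011000.00110100.01000000
Network: 102.88.52.64/29


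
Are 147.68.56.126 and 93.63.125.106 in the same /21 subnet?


Mask: 255.255.248.0
147.68.56.126 AND mask = 147.68.56.0
93.63.125.106 AND mask = 93.63.120.0
No, different subnets (147.68.56.0 vs 93.63.120.0)


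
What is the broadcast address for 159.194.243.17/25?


Network: 159.194.243.0/25
Host bits = 7
Set all host bits to 1:
Broadcast: 159.194.243.127


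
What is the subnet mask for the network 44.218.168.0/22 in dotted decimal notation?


/22 means 22 network bits, 10 host bits
Binary: 11111111111111111111110000000000
Mask: 255.255.252.0


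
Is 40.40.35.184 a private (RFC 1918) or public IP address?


RFC 1918 private ranges:
  10.0.0.0/8 (10.0.0.0 - 10.255.255.255)
  172.16.0.0/12 (172.16.0.0 - 172.31.255.255)
  192.168.0.0/16 (192.168.0.0 - 192.168.255.255)
Public (not in any RFC 1918 range)


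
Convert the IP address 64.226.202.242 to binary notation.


64 = 01000000
226 = 11100010
202 = 11001010
242 = 11110010
Binary: 01000000.11100010.11001010.11110010


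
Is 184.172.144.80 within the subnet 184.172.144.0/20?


Subnet network: 184.172.144.0
Test IP AND mask: 184.172.144.0
Yes, 184.172.144.80 is in 184.172.144.0/20


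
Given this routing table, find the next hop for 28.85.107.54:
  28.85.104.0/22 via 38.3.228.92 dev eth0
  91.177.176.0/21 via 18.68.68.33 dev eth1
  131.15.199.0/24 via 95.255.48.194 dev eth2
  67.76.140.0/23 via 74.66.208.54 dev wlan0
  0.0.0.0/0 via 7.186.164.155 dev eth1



Longest prefix match for 28.85.107.54:
  /22 28.85.104.0: MATCH
  /21 91.177.176.0: no
  /24 131.15.199.0: no
  /23 67.76.140.0: no
  /0 0.0.0.0: MATCH
Selected: next-hop 38.3.228.92 via eth0 (matched /22)


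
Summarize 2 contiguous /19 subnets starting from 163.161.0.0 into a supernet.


Original prefix: /19
Number of subnets: 2 = 2^1
New prefix = 19 - 1 = 18
Supernet: 163.161.0.0/18


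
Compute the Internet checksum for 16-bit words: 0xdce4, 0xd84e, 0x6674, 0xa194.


Sum all words (with carry folding):
+ 0xdce4 = 0xdce4
+ 0xd84e = 0xb533
+ 0x6674 = 0x1ba8
+ 0xa194 = 0xbd3c
One's complement: ~0xbd3c
Checksum = 0x42c3


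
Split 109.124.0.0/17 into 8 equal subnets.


New prefix = 17 + 3 = 20
Each subnet has 4096 addresses
  109.124.0.0/20
  109.124.16.0/20
  109.124.32.0/20
  109.124.48.0/20
  109.124.64.0/20
  109.124.80.0/20
  109.124.96.0/20
  109.124.112.0/20
Subnets: 109.124.0.0/20, 109.124.16.0/20, 109.124.32.0/20, 109.124.48.0/20, 109.124.64.0/20, 109.124.80.0/20, 109.124.96.0/20, 109.124.112.0/20


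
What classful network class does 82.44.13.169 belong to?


First octet: 82
Binary: 01010010
0xxxxxxx -> Class A (1-126)
Class A, default mask 255.0.0.0 (/8)


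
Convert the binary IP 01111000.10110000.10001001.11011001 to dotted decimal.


01111000 = 120
10110000 = 176
10001001 = 137
11011001 = 217
IP: 120.176.137.217


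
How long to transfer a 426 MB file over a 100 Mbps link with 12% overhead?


Effective throughput = 100 * (1 - 12/100) = 88 Mbps
File size in Mb = 426 * 8 = 3408 Mb
Time = 3408 / 88
Time = 38.7273 seconds
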